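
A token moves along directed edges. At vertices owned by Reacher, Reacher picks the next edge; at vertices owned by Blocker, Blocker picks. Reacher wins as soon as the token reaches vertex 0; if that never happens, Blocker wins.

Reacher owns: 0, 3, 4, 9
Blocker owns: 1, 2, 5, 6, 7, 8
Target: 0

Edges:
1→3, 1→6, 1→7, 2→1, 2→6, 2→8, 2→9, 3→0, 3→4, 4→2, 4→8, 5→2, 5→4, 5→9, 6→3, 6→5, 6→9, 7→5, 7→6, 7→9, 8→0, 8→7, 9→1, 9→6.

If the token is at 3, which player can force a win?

A0 = {0}
A1: add {3} — 3 (Reacher) has 3→0.
A2 = A1; e.g. 1 (Blocker) can still go to 6. Fixed point.
3 ∈ A1, so Reacher can force the target.

Reacher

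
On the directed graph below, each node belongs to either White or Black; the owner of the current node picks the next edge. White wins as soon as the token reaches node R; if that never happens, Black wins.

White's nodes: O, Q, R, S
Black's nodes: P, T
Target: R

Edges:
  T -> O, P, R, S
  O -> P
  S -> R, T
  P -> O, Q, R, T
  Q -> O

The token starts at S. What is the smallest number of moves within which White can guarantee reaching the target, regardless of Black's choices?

A0 = {R}
A1: add {S} — S (White) has S→R.
A2 = A1; e.g. O (White) has no edge into A1. Fixed point.
S enters the attractor at level 1, so White can force the target in 1 move from there.

1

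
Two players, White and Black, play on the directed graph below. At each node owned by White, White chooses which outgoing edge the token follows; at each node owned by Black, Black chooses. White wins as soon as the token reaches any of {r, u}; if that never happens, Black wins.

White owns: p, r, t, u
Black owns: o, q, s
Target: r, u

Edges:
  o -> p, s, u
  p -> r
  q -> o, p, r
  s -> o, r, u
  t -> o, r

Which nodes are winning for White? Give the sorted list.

A0 = {r, u}
A1: add {p, t} — p (White) has p→r; t (White) has t→r.
A2 = A1; e.g. o (Black) can still go to s. Fixed point.
White's winning region = {p, r, t, u}.

p, r, t, u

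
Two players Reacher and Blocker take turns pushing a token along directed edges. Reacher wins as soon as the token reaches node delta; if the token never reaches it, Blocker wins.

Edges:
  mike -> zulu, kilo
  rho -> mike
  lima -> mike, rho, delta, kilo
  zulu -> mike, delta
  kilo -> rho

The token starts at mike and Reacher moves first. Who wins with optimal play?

Track states (vertex, player-to-move).
A0 = {(delta,Reacher), (delta,Blocker)}
A1: add {(lima,Reacher), (zulu,Reacher)}.
A2 = A1; e.g. (mike,Reacher) stays out. (mike,Reacher) never enters ⇒ Blocker avoids the target.

Blocker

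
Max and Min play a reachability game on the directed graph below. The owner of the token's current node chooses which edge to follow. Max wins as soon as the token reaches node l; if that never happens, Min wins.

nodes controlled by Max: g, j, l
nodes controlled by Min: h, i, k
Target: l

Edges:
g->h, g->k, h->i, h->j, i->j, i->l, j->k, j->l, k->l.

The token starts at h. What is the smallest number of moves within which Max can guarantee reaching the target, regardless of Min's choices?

A0 = {l}
A1: add {j, k} — j (Max) has j→l; k (Min): all of {l} already in.
A2: add {g, i} — g (Max) has g→k; i (Min): all of {j, l} already in.
A3: add {h} — h (Min): all of {i, j} already in.
A3 = all vertices. Fixed point.
h enters the attractor at level 3, so Max can force the target in 3 moves from there.

3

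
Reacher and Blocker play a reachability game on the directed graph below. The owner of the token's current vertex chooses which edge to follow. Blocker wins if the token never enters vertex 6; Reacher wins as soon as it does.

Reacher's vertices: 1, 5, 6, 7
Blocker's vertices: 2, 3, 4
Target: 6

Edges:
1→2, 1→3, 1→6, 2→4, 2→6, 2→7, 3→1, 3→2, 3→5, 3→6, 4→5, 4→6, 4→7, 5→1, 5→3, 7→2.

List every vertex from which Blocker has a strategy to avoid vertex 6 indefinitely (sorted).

2, 3, 4, 7

A0 = {6}
A1: add {1} — 1 (Reacher) has 1→6.
A2: add {5} — 5 (Reacher) has 5→1.
A3 = A2; e.g. 2 (Blocker) can still go to 4. Fixed point.
Reacher's attractor = {1, 5, 6}; Blocker avoids the target exactly from the complement.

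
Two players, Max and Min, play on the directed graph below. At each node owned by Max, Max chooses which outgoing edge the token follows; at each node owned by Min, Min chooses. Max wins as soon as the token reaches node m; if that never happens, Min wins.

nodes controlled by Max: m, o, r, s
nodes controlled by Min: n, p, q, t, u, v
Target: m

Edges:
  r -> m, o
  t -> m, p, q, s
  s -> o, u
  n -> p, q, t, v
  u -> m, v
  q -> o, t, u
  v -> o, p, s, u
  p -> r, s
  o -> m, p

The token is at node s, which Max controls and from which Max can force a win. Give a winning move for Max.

A0 = {m}
A1: add {o, r} — o (Max) has o→m; r (Max) has r→m.
A2: add {s} — s (Max) has s→o.
A3: add {p} — p (Min): all of {r, s} already in.
A4 = A3; e.g. n (Min) can still go to q. Fixed point.
From s, successor o is in the attractor (rank 1); the other successor u is not.

o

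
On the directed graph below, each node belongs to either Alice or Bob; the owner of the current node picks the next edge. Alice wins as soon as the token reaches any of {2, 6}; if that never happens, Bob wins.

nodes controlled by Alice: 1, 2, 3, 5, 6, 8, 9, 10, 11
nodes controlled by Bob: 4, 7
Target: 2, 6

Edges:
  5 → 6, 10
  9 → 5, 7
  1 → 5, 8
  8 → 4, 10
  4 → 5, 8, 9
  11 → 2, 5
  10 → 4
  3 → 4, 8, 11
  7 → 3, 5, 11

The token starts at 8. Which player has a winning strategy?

A0 = {2, 6}
A1: add {5, 11} — 5 (Alice) has 5→6; 11 (Alice) has 11→2.
A2: add {1, 3, 9} — 1 (Alice) has 1→5; 3 (Alice) has 3→11; 9 (Alice) has 9→5.
A3: add {7} — 7 (Bob): all of {3, 5, 11} already in.
A4 = A3; e.g. 4 (Bob) can still go to 8. Fixed point.
8 never enters the attractor, so Bob can avoid the target forever.

Bob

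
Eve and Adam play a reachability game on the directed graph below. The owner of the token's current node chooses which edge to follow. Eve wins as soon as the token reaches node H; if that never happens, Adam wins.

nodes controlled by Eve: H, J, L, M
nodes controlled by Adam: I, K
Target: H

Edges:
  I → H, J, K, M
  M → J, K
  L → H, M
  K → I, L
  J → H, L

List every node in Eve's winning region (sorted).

H, J, L, M

A0 = {H}
A1: add {J, L} — J (Eve) has J→H; L (Eve) has L→H.
A2: add {M} — M (Eve) has M→J.
A3 = A2; e.g. I (Adam) can still go to K. Fixed point.
Eve's winning region = {H, J, L, M}.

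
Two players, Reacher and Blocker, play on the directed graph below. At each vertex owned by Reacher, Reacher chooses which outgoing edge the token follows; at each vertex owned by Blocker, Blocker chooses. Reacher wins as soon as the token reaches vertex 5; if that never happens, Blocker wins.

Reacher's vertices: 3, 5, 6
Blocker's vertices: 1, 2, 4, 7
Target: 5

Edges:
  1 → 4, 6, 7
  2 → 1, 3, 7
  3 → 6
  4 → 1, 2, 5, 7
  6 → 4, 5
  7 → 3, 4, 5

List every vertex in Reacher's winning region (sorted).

A0 = {5}
A1: add {6} — 6 (Reacher) has 6→5.
A2: add {3} — 3 (Reacher) has 3→6.
A3 = A2; e.g. 1 (Blocker) can still go to 4. Fixed point.
Reacher's winning region = {3, 5, 6}.

3, 5, 6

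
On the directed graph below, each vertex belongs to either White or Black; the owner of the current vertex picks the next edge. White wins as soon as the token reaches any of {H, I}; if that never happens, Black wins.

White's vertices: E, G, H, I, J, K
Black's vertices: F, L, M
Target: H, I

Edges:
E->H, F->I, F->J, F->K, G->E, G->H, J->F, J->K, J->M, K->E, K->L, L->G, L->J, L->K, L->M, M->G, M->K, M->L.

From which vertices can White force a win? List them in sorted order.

A0 = {H, I}
A1: add {E, G} — E (White) has E→H; G (White) has G→H.
A2: add {K} — K (White) has K→E.
A3: add {J} — J (White) has J→K.
A4: add {F} — F (Black): all of {I, J, K} already in.
A5 = A4; e.g. L (Black) can still go to M. Fixed point.
White's winning region = {E, F, G, H, I, J, K}.

E, F, G, H, I, J, K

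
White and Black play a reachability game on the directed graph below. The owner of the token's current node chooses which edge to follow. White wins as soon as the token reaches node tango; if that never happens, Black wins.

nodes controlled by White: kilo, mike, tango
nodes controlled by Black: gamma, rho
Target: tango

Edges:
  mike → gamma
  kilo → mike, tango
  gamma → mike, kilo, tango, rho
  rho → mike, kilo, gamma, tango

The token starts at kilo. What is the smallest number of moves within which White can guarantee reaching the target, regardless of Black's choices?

A0 = {tango}
A1: add {kilo} — kilo (White) has kilo→tango.
A2 = A1; e.g. mike (White) has no edge into A1. Fixed point.
kilo enters the attractor at level 1, so White can force the target in 1 move from there.

1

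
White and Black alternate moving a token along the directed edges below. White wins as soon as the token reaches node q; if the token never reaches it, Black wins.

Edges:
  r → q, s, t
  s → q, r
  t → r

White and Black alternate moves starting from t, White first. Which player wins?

Track states (vertex, player-to-move).
A0 = {(q,White), (q,Black)}
A1: add {(r,White), (s,White)}.
A2: add {(s,Black), (t,Black)}.
A3 = A2; e.g. (r,Black) stays out. (t,White) never enters ⇒ Black avoids the target.

Black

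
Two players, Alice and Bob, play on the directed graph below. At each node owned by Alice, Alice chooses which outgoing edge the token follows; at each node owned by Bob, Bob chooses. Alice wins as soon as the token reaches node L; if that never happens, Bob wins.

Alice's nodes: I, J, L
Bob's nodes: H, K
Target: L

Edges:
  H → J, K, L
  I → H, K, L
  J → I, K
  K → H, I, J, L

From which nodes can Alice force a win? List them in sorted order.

A0 = {L}
A1: add {I} — I (Alice) has I→L.
A2: add {J} — J (Alice) has J→I.
A3 = A2; e.g. H (Bob) can still go to K. Fixed point.
Alice's winning region = {I, J, L}.

I, J, L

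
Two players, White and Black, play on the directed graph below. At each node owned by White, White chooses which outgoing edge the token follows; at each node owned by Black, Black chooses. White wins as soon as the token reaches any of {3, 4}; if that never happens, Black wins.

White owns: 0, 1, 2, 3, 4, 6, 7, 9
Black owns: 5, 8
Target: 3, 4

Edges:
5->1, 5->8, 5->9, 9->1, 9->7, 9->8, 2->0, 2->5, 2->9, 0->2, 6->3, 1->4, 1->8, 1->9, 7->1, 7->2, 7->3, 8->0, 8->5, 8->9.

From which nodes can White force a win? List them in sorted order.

A0 = {3, 4}
A1: add {1, 6, 7} — 1 (White) has 1→4; 6 (White) has 6→3; 7 (White) has 7→3.
A2: add {9} — 9 (White) has 9→1.
A3: add {2} — 2 (White) has 2→9.
A4: add {0} — 0 (White) has 0→2.
A5 = A4; e.g. 5 (Black) can still go to 8. Fixed point.
White's winning region = {0, 1, 2, 3, 4, 6, 7, 9}.

0, 1, 2, 3, 4, 6, 7, 9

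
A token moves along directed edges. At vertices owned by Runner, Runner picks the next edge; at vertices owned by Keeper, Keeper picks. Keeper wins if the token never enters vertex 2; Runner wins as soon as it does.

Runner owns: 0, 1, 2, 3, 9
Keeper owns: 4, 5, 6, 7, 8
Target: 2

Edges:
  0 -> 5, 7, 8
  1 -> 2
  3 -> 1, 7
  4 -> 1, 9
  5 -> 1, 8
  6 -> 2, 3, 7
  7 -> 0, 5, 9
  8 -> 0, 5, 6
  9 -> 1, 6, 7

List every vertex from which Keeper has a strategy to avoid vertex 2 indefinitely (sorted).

A0 = {2}
A1: add {1} — 1 (Runner) has 1→2.
A2: add {3, 9} — 3 (Runner) has 3→1; 9 (Runner) has 9→1.
A3: add {4} — 4 (Keeper): all of {1, 9} already in.
A4 = A3; e.g. 0 (Runner) has no edge into A3. Fixed point.
Runner's attractor = {1, 2, 3, 4, 9}; Keeper avoids the target exactly from the complement.

0, 5, 6, 7, 8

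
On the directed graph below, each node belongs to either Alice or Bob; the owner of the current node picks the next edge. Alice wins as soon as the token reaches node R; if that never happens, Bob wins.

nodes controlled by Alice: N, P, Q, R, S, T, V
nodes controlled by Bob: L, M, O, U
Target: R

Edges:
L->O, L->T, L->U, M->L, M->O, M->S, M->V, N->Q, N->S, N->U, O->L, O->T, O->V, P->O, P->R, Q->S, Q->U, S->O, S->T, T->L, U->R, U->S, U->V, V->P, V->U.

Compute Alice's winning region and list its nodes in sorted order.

P, R, V

A0 = {R}
A1: add {P} — P (Alice) has P→R.
A2: add {V} — V (Alice) has V→P.
A3 = A2; e.g. L (Bob) can still go to O. Fixed point.
Alice's winning region = {P, R, V}.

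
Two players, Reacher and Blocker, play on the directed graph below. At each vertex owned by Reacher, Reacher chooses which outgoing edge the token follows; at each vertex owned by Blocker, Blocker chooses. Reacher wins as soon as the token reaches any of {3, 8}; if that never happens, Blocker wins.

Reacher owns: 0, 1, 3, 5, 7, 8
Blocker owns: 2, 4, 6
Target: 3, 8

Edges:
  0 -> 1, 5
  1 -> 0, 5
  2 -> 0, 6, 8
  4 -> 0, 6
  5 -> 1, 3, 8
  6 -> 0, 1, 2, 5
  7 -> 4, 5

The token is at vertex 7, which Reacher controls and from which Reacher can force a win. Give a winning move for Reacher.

5

A0 = {3, 8}
A1: add {5} — 5 (Reacher) has 5→3.
A2: add {0, 1, 7} — 0 (Reacher) has 0→5; 1 (Reacher) has 1→5; 7 (Reacher) has 7→5.
A3 = A2; e.g. 2 (Blocker) can still go to 6. Fixed point.
From 7, successor 5 is in the attractor (rank 1); the other successor 4 is not.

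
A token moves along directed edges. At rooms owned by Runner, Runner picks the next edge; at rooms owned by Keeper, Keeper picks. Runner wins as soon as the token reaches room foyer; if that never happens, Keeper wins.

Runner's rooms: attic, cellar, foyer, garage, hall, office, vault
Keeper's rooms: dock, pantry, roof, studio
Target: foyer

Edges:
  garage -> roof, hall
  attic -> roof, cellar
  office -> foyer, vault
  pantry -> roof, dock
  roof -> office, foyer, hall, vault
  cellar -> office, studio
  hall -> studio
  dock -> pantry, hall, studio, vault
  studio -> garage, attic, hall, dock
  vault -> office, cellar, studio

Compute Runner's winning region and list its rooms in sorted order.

attic, cellar, foyer, office, vault

A0 = {foyer}
A1: add {office} — office (Runner) has office→foyer.
A2: add {cellar, vault} — cellar (Runner) has cellar→office; vault (Runner) has vault→office.
A3: add {attic} — attic (Runner) has attic→cellar.
A4 = A3; e.g. garage (Runner) has no edge into A3. Fixed point.
Runner's winning region = {attic, cellar, foyer, office, vault}.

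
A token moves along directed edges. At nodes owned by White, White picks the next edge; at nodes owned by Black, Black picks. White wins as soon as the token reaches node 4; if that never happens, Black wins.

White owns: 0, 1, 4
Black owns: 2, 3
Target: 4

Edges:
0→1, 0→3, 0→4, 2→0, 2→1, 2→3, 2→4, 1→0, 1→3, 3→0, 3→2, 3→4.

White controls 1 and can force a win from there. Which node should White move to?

A0 = {4}
A1: add {0} — 0 (White) has 0→4.
A2: add {1} — 1 (White) has 1→0.
A3 = A2; e.g. 2 (Black) can still go to 3. Fixed point.
From 1, successor 0 is in the attractor (rank 1); the other successor 3 is not.

0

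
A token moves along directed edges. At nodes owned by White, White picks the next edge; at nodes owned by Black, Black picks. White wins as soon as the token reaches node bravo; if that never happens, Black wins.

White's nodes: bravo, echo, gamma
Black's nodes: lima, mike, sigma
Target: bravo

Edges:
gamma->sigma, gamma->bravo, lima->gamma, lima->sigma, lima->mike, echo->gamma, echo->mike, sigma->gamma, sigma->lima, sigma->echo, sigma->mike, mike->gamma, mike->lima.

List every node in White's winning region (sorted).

A0 = {bravo}
A1: add {gamma} — gamma (White) has gamma→bravo.
A2: add {echo} — echo (White) has echo→gamma.
A3 = A2; e.g. lima (Black) can still go to sigma. Fixed point.
White's winning region = {bravo, echo, gamma}.

bravo, echo, gamma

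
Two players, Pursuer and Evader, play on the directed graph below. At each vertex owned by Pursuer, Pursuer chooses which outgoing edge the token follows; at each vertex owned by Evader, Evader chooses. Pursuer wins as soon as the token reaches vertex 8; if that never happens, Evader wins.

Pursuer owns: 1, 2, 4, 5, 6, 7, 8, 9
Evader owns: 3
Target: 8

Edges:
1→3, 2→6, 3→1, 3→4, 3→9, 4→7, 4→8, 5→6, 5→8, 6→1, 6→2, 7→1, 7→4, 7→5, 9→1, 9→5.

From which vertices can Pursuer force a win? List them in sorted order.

A0 = {8}
A1: add {4, 5} — 4 (Pursuer) has 4→8; 5 (Pursuer) has 5→8.
A2: add {7, 9} — 7 (Pursuer) has 7→4; 9 (Pursuer) has 9→5.
A3 = A2; e.g. 1 (Pursuer) has no edge into A2. Fixed point.
Pursuer's winning region = {4, 5, 7, 8, 9}.

4, 5, 7, 8, 9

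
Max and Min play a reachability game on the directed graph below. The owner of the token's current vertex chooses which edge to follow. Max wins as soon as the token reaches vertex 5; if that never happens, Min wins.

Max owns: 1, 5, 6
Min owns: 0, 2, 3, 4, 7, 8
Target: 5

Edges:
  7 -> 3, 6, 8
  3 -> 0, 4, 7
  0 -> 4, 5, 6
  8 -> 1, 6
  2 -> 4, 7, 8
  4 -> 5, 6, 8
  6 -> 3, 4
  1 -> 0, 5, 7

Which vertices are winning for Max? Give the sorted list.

1, 5

A0 = {5}
A1: add {1} — 1 (Max) has 1→5.
A2 = A1; e.g. 0 (Min) can still go to 4. Fixed point.
Max's winning region = {1, 5}.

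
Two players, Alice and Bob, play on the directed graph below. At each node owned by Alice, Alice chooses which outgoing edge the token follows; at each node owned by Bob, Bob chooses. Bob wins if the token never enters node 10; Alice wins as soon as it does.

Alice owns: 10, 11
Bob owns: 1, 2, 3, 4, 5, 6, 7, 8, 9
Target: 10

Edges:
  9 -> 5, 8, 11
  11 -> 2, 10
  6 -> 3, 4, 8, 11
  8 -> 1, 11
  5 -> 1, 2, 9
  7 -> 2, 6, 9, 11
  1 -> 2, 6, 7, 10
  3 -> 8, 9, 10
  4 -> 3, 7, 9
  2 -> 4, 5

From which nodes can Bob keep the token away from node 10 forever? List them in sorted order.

A0 = {10}
A1: add {11} — 11 (Alice) has 11→10.
A2 = A1; e.g. 1 (Bob) can still go to 2. Fixed point.
Alice's attractor = {10, 11}; Bob avoids the target exactly from the complement.

1, 2, 3, 4, 5, 6, 7, 8, 9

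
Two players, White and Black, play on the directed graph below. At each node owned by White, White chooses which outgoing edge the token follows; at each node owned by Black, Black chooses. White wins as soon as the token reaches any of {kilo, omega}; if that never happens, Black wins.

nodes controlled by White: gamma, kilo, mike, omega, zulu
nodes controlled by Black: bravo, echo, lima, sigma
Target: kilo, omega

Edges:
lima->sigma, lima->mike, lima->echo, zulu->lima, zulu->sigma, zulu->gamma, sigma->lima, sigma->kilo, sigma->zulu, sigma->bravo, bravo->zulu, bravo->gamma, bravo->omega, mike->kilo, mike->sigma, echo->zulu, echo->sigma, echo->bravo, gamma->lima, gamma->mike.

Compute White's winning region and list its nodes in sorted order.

A0 = {kilo, omega}
A1: add {mike} — mike (White) has mike→kilo.
A2: add {gamma} — gamma (White) has gamma→mike.
A3: add {zulu} — zulu (White) has zulu→gamma.
A4: add {bravo} — bravo (Black): all of {zulu, gamma, omega} already in.
A5 = A4; e.g. lima (Black) can still go to sigma. Fixed point.
White's winning region = {bravo, gamma, kilo, mike, omega, zulu}.

bravo, gamma, kilo, mike, omega, zulu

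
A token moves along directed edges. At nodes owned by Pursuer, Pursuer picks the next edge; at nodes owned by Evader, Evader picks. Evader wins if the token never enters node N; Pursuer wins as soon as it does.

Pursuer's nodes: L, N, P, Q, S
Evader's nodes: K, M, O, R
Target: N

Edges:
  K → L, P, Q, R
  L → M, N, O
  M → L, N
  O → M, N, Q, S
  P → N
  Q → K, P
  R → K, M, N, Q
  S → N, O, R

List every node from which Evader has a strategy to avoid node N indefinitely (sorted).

K, R

A0 = {N}
A1: add {L, P, S} — L (Pursuer) has L→N; P (Pursuer) has P→N; S (Pursuer) has S→N.
A2: add {M, Q} — M (Evader): all of {L, N} already in; Q (Pursuer) has Q→P.
A3: add {O} — O (Evader): all of {M, N, Q, S} already in.
A4 = A3; e.g. K (Evader) can still go to R. Fixed point.
Pursuer's attractor = {L, M, N, O, P, Q, S}; Evader avoids the target exactly from the complement.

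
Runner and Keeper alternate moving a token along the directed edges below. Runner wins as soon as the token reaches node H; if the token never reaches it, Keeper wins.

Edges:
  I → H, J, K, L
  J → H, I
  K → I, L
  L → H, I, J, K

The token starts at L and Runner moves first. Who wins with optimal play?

Runner

Track states (vertex, player-to-move).
A0 = {(H,Runner), (H,Keeper)}
A1: add {(I,Runner), (J,Runner), (L,Runner)}.
(L,Runner) ∈ A1 ⇒ Runner forces the target.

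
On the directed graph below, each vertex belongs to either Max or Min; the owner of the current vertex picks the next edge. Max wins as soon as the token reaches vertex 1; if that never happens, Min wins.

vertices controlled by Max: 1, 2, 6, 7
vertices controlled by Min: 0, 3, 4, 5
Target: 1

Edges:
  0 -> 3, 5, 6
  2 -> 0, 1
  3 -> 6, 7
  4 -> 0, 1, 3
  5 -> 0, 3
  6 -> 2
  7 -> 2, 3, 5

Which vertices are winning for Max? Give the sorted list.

A0 = {1}
A1: add {2} — 2 (Max) has 2→1.
A2: add {6, 7} — 6 (Max) has 6→2; 7 (Max) has 7→2.
A3: add {3} — 3 (Min): all of {6, 7} already in.
A4 = A3; e.g. 0 (Min) can still go to 5. Fixed point.
Max's winning region = {1, 2, 3, 6, 7}.

1, 2, 3, 6, 7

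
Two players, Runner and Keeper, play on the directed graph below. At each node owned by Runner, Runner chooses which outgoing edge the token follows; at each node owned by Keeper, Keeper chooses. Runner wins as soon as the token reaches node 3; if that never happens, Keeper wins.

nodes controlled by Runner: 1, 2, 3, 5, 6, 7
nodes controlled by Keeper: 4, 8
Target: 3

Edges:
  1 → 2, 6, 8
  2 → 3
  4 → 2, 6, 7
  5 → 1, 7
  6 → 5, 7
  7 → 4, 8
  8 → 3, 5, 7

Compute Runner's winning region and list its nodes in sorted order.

1, 2, 3, 5, 6

A0 = {3}
A1: add {2} — 2 (Runner) has 2→3.
A2: add {1} — 1 (Runner) has 1→2.
A3: add {5} — 5 (Runner) has 5→1.
A4: add {6} — 6 (Runner) has 6→5.
A5 = A4; e.g. 4 (Keeper) can still go to 7. Fixed point.
Runner's winning region = {1, 2, 3, 5, 6}.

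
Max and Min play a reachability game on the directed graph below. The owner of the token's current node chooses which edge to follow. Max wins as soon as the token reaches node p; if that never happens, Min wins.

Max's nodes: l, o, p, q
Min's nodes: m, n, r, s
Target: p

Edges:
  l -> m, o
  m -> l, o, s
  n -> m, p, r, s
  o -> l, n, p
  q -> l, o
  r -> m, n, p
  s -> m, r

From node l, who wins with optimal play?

Max

A0 = {p}
A1: add {o} — o (Max) has o→p.
A2: add {l, q} — l (Max) has l→o; q (Max) has q→o.
A3 = A2; e.g. m (Min) can still go to s. Fixed point.
l ∈ A2, so Max can force the target.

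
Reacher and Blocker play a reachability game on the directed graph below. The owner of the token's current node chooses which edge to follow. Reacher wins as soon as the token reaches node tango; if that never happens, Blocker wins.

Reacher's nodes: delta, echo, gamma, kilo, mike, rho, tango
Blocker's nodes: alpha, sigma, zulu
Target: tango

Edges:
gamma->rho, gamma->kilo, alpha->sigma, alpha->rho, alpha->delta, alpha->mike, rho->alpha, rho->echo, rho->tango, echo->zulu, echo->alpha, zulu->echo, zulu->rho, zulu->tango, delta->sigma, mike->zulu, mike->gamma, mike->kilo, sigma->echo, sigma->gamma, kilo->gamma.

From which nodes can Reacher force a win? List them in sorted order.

gamma, kilo, mike, rho, tango

A0 = {tango}
A1: add {rho} — rho (Reacher) has rho→tango.
A2: add {gamma} — gamma (Reacher) has gamma→rho.
A3: add {kilo, mike} — kilo (Reacher) has kilo→gamma; mike (Reacher) has mike→gamma.
A4 = A3; e.g. zulu (Blocker) can still go to echo. Fixed point.
Reacher's winning region = {gamma, kilo, mike, rho, tango}.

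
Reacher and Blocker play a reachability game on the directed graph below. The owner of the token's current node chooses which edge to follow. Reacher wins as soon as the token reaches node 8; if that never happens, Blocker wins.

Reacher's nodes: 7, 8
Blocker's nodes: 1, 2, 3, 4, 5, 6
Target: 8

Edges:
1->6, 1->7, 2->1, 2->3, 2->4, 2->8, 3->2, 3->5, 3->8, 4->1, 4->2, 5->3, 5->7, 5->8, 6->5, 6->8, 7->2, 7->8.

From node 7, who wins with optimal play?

A0 = {8}
A1: add {7} — 7 (Reacher) has 7→8.
A2 = A1; e.g. 1 (Blocker) can still go to 6. Fixed point.
7 ∈ A1, so Reacher can force the target.

Reacher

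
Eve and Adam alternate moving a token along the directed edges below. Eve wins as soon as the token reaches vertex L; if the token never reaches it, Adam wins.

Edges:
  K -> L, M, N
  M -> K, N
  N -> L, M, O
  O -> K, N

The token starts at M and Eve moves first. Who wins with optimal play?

Adam

Track states (vertex, player-to-move).
A0 = {(L,Eve), (L,Adam)}
A1: add {(K,Eve), (N,Eve)}.
A2: add {(M,Adam), (O,Adam)}.
A3 = A2; e.g. (K,Adam) stays out. (M,Eve) never enters ⇒ Adam avoids the target.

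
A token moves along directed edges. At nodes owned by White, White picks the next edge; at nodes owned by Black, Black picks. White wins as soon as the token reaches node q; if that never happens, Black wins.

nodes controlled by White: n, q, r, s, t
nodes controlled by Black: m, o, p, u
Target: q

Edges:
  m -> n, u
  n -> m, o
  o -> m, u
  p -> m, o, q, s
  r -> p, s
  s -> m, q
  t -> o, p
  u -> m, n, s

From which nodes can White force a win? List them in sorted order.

q, r, s

A0 = {q}
A1: add {s} — s (White) has s→q.
A2: add {r} — r (White) has r→s.
A3 = A2; e.g. m (Black) can still go to n. Fixed point.
White's winning region = {q, r, s}.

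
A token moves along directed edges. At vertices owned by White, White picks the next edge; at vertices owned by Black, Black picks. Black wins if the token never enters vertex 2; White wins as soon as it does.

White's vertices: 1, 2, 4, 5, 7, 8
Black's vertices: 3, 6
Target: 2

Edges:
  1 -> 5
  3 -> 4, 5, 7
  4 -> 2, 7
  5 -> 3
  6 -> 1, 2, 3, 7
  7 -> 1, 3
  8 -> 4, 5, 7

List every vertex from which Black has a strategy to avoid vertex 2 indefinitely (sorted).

A0 = {2}
A1: add {4} — 4 (White) has 4→2.
A2: add {8} — 8 (White) has 8→4.
A3 = A2; e.g. 1 (White) has no edge into A2. Fixed point.
White's attractor = {2, 4, 8}; Black avoids the target exactly from the complement.

1, 3, 5, 6, 7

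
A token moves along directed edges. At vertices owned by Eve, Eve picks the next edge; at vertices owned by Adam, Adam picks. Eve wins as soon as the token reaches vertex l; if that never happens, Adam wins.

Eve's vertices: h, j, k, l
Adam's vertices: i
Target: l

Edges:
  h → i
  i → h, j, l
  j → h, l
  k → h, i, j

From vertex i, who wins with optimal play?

A0 = {l}
A1: add {j} — j (Eve) has j→l.
A2: add {k} — k (Eve) has k→j.
A3 = A2; e.g. h (Eve) has no edge into A2. Fixed point.
i never enters the attractor, so Adam can avoid the target forever.

Adam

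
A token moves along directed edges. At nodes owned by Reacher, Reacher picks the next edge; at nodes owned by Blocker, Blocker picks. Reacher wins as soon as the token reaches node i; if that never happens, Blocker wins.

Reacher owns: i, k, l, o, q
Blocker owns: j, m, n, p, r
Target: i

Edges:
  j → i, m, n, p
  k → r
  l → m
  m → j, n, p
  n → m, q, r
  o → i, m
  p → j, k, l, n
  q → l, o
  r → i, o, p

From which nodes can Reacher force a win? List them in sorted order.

i, o, q

A0 = {i}
A1: add {o} — o (Reacher) has o→i.
A2: add {q} — q (Reacher) has q→o.
A3 = A2; e.g. j (Blocker) can still go to m. Fixed point.
Reacher's winning region = {i, o, q}.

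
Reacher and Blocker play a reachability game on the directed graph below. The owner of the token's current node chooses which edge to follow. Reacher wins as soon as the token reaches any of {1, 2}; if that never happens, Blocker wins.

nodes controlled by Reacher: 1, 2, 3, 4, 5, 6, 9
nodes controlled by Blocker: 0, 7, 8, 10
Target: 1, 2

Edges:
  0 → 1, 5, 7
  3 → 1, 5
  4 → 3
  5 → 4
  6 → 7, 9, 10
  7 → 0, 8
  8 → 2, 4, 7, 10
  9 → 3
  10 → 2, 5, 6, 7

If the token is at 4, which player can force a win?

A0 = {1, 2}
A1: add {3} — 3 (Reacher) has 3→1.
A2: add {4, 9} — 4 (Reacher) has 4→3; 9 (Reacher) has 9→3.
4 ∈ A2, so Reacher can force the target.

Reacher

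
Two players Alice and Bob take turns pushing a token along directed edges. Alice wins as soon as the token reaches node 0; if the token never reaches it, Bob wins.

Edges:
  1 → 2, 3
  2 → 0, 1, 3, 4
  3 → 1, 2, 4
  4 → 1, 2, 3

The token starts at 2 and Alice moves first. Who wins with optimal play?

Alice

Track states (vertex, player-to-move).
A0 = {(0,Alice), (0,Bob)}
A1: add {(2,Alice)}.
(2,Alice) ∈ A1 ⇒ Alice forces the target.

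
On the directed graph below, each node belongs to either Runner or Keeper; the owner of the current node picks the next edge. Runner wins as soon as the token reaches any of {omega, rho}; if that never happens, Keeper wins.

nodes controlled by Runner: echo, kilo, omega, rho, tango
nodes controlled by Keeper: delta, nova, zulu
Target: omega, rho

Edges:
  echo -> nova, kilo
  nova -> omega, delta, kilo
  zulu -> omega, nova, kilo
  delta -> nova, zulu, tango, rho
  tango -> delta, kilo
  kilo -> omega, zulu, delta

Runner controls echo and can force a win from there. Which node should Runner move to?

A0 = {omega, rho}
A1: add {kilo} — kilo (Runner) has kilo→omega.
A2: add {echo, tango} — echo (Runner) has echo→kilo; tango (Runner) has tango→kilo.
A3 = A2; e.g. nova (Keeper) can still go to delta. Fixed point.
From echo, successor kilo is in the attractor (rank 1); the other successor nova is not.

kilo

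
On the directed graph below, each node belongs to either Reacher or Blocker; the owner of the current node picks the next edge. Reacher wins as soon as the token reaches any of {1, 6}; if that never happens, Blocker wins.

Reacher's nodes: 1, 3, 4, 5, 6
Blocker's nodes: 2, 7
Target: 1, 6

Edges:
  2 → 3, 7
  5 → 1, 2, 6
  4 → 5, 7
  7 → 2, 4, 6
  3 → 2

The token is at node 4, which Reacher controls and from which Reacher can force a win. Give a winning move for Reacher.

5

A0 = {1, 6}
A1: add {5} — 5 (Reacher) has 5→1.
A2: add {4} — 4 (Reacher) has 4→5.
A3 = A2; e.g. 2 (Blocker) can still go to 3. Fixed point.
From 4, successor 5 is in the attractor (rank 1); the other successor 7 is not.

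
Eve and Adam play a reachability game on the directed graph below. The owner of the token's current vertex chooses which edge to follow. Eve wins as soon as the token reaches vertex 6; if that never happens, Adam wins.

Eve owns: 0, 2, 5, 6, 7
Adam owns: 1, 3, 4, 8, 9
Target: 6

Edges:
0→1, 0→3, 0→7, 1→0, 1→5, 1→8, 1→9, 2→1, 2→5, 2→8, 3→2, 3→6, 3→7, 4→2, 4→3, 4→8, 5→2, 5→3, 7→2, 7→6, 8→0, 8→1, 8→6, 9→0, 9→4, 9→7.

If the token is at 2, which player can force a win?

A0 = {6}
A1: add {7} — 7 (Eve) has 7→6.
A2: add {0} — 0 (Eve) has 0→7.
A3 = A2; e.g. 1 (Adam) can still go to 5. Fixed point.
2 never enters the attractor, so Adam can avoid the target forever.

Adam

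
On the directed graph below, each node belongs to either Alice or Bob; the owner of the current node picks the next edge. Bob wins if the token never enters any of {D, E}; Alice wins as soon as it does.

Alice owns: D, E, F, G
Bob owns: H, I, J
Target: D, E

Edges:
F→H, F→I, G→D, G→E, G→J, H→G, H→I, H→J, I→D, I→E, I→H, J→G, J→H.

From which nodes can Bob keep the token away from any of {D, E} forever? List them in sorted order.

F, H, I, J

A0 = {D, E}
A1: add {G} — G (Alice) has G→D.
A2 = A1; e.g. F (Alice) has no edge into A1. Fixed point.
Alice's attractor = {D, E, G}; Bob avoids the target exactly from the complement.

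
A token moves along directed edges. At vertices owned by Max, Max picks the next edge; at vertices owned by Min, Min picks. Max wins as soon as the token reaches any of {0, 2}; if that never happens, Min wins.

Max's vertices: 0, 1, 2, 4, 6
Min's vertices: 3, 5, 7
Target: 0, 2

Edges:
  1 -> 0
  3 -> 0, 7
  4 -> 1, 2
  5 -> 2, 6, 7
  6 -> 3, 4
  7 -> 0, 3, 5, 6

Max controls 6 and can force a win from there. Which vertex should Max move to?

A0 = {0, 2}
A1: add {1, 4} — 1 (Max) has 1→0; 4 (Max) has 4→2.
A2: add {6} — 6 (Max) has 6→4.
A3 = A2; e.g. 3 (Min) can still go to 7. Fixed point.
From 6, successor 4 is in the attractor (rank 1); the other successor 3 is not.

4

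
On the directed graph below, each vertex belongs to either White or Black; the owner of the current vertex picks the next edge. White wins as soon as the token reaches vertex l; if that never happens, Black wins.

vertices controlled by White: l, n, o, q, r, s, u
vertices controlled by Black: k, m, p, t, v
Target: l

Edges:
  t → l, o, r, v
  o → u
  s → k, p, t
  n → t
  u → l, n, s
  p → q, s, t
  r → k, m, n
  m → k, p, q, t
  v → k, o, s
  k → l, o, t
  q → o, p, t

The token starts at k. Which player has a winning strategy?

Black

A0 = {l}
A1: add {u} — u (White) has u→l.
A2: add {o} — o (White) has o→u.
A3: add {q} — q (White) has q→o.
A4 = A3; e.g. k (Black) can still go to t. Fixed point.
k never enters the attractor, so Black can avoid the target forever.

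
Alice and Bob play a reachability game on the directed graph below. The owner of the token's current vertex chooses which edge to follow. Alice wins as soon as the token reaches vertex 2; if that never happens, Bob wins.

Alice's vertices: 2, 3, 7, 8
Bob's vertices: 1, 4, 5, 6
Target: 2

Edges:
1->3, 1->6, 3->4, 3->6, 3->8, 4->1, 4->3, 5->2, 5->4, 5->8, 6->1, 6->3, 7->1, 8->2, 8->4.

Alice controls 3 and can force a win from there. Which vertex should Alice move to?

A0 = {2}
A1: add {8} — 8 (Alice) has 8→2.
A2: add {3} — 3 (Alice) has 3→8.
A3 = A2; e.g. 1 (Bob) can still go to 6. Fixed point.
From 3, successor 8 is in the attractor (rank 1); the other successors 4, 6 are not.

8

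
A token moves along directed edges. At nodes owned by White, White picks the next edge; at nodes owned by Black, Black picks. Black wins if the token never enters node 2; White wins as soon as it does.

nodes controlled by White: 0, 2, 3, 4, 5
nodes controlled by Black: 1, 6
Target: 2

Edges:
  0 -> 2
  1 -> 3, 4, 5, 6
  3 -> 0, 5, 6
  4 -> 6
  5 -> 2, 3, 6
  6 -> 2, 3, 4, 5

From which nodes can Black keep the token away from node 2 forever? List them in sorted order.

A0 = {2}
A1: add {0, 5} — 0 (White) has 0→2; 5 (White) has 5→2.
A2: add {3} — 3 (White) has 3→0.
A3 = A2; e.g. 1 (Black) can still go to 4. Fixed point.
White's attractor = {0, 2, 3, 5}; Black avoids the target exactly from the complement.

1, 4, 6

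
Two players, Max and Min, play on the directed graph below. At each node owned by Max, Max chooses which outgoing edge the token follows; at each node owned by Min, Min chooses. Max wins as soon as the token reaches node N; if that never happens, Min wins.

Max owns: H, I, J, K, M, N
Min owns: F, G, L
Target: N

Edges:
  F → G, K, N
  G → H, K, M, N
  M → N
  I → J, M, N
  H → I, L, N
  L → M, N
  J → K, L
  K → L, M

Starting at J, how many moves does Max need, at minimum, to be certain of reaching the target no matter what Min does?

3

A0 = {N}
A1: add {H, I, M} — H (Max) has H→N; I (Max) has I→N; M (Max) has M→N.
A2: add {K, L} — K (Max) has K→M; L (Min): all of {M, N} already in.
A3: add {G, J} — G (Min): all of {H, K, M, N} already in; J (Max) has J→K.
J enters the attractor at level 3, so Max can force the target in 3 moves from there.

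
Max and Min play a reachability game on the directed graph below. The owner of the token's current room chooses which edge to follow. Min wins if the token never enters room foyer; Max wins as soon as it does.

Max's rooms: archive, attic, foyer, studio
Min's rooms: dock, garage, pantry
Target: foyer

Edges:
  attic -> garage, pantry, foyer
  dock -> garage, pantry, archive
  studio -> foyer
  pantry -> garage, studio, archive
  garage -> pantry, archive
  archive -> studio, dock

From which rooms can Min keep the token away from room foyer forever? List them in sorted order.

dock, garage, pantry

A0 = {foyer}
A1: add {attic, studio} — attic (Max) has attic→foyer; studio (Max) has studio→foyer.
A2: add {archive} — archive (Max) has archive→studio.
A3 = A2; e.g. garage (Min) can still go to pantry. Fixed point.
Max's attractor = {archive, attic, foyer, studio}; Min avoids the target exactly from the complement.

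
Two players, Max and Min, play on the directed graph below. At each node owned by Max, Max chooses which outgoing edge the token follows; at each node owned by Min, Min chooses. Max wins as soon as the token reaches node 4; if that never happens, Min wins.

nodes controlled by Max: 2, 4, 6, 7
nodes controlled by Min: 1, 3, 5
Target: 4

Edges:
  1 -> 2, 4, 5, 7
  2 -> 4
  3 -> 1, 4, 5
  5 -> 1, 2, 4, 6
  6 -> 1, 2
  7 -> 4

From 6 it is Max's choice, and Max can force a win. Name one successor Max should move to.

2

A0 = {4}
A1: add {2, 7} — 2 (Max) has 2→4; 7 (Max) has 7→4.
A2: add {6} — 6 (Max) has 6→2.
A3 = A2; e.g. 1 (Min) can still go to 5. Fixed point.
From 6, successor 2 is in the attractor (rank 1); the other successor 1 is not.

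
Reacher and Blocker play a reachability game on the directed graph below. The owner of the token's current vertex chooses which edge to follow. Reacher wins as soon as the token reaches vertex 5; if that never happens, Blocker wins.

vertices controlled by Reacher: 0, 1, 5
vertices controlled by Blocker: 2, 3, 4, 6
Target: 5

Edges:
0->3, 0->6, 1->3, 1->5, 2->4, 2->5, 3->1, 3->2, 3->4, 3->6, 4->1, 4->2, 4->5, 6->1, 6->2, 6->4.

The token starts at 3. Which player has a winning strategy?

A0 = {5}
A1: add {1} — 1 (Reacher) has 1→5.
A2 = A1; e.g. 0 (Reacher) has no edge into A1. Fixed point.
3 never enters the attractor, so Blocker can avoid the target forever.

Blocker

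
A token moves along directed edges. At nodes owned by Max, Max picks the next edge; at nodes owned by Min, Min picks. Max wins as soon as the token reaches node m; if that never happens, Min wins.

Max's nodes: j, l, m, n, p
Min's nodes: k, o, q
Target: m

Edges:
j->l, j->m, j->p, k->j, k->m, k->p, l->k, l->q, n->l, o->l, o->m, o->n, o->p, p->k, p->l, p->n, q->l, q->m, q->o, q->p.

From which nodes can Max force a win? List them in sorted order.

j, m

A0 = {m}
A1: add {j} — j (Max) has j→m.
A2 = A1; e.g. k (Min) can still go to p. Fixed point.
Max's winning region = {j, m}.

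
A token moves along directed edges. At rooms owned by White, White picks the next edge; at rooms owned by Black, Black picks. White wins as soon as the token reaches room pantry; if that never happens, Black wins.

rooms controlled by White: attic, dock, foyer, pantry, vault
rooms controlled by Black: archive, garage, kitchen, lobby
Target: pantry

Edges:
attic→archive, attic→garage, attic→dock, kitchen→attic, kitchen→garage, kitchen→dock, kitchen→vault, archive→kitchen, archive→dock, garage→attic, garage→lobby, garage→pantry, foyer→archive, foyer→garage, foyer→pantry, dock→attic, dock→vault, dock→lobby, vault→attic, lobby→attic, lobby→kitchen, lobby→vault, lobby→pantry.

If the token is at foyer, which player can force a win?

White

A0 = {pantry}
A1: add {foyer} — foyer (White) has foyer→pantry.
A2 = A1; e.g. attic (White) has no edge into A1. Fixed point.
foyer ∈ A1, so White can force the target.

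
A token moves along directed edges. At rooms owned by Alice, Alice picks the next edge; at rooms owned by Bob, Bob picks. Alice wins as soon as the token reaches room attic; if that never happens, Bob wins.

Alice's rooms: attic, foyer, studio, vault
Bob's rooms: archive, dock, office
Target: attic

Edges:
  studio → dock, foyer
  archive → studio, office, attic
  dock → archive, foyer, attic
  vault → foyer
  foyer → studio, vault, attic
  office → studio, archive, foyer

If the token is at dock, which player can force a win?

A0 = {attic}
A1: add {foyer} — foyer (Alice) has foyer→attic.
A2: add {studio, vault} — studio (Alice) has studio→foyer; vault (Alice) has vault→foyer.
A3 = A2; e.g. archive (Bob) can still go to office. Fixed point.
dock never enters the attractor, so Bob can avoid the target forever.

Bob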